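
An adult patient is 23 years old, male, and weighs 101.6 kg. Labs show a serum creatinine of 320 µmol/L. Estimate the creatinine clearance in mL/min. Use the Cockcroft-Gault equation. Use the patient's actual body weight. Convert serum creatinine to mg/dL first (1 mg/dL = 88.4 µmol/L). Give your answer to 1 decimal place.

45.6 mL/min

SCr = 320 / 88.4 = 3.62 mg/dL
CrCl = (140 − 23) × 101.6 / (72 × 3.62) = 11887.2 / 260.64 ≈ 45.6 mL/min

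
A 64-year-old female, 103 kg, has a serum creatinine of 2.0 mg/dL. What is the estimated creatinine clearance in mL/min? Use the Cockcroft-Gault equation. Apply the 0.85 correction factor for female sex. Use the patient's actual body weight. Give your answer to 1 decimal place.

46.2 mL/min

CrCl = (140 − 64) × 103 / (72 × 2) × 0.85 = 7828.0 / 144.00 × 0.85 ≈ 46.2 mL/min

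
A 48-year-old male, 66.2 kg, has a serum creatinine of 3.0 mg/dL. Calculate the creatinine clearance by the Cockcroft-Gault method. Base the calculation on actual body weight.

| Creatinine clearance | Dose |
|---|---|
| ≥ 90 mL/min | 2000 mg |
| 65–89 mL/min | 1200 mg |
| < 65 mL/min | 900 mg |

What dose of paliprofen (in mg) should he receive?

900 mg

CrCl = (140 − 48) × 66.2 / (72 × 3) = 6090.4 / 216.00 ≈ 28.2 mL/min
CrCl ≈ 28 mL/min → bracket < 65 mL/min.
Dose for this bracket: 900 mg.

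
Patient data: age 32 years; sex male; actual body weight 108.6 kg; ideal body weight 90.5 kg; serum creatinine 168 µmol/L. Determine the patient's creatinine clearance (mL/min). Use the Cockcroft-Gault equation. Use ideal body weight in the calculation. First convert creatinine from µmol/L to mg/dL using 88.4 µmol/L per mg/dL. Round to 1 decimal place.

71.4 mL/min

SCr = 168 / 88.4 = 1.9 mg/dL
CrCl = (140 − 32) × 90.5 / (72 × 1.9) = 9774.0 / 136.80 ≈ 71.4 mL/min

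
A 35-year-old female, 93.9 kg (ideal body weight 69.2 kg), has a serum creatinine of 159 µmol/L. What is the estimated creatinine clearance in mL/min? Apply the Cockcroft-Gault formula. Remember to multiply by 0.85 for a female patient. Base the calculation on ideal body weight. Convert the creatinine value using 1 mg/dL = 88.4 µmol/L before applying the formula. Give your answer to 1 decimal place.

47.7 mL/min

SCr = 159 / 88.4 = 1.799 mg/dL
CrCl = (140 − 35) × 69.2 / (72 × 1.799) × 0.85 = 7266.0 / 129.53 × 0.85 ≈ 47.7 mL/min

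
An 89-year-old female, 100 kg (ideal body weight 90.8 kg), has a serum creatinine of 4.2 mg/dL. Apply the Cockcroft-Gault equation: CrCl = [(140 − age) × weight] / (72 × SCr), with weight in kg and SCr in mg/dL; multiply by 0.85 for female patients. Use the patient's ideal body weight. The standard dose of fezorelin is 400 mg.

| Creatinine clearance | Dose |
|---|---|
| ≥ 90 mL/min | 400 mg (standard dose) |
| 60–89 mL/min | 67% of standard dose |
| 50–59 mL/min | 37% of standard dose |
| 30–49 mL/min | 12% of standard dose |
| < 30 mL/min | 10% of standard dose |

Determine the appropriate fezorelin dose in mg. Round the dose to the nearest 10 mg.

40 mg

CrCl = (140 − 89) × 90.8 / (72 × 4.2) × 0.85 = 4630.8 / 302.40 × 0.85 ≈ 13.0 mL/min
CrCl ≈ 13 mL/min → bracket < 30 mL/min.
10% of 400 mg = 40 mg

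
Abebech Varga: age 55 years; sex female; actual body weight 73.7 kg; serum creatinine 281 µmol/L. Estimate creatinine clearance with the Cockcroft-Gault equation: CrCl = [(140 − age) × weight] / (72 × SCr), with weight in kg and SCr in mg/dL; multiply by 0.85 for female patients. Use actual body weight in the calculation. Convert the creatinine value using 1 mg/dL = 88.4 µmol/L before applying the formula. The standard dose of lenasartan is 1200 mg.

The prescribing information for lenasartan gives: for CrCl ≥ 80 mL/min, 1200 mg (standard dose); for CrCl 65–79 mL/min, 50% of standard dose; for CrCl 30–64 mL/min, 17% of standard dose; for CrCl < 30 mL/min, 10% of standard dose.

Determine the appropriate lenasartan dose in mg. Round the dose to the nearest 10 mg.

120 mg

SCr = 281 / 88.4 = 3.179 mg/dL
CrCl = (140 − 55) × 73.7 / (72 × 3.179) × 0.85 = 6264.5 / 228.89 × 0.85 ≈ 23.3 mL/min
CrCl ≈ 23 mL/min → bracket < 30 mL/min.
10% of 1200 mg = 120 mg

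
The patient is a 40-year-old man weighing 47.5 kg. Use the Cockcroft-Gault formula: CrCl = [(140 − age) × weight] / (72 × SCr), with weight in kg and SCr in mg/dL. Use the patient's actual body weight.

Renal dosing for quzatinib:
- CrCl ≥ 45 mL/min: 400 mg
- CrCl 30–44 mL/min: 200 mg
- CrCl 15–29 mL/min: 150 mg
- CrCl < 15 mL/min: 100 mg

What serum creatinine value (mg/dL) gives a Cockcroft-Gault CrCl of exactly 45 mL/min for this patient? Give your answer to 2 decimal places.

1.47 mg/dL

Standard dose requires CrCl ≥ 45 mL/min.
Set (140 − 40) × 47.5 / (72 × SCr) = 45
SCr = (140 − 40) × 47.5 / (72 × 45) = 1.466 mg/dL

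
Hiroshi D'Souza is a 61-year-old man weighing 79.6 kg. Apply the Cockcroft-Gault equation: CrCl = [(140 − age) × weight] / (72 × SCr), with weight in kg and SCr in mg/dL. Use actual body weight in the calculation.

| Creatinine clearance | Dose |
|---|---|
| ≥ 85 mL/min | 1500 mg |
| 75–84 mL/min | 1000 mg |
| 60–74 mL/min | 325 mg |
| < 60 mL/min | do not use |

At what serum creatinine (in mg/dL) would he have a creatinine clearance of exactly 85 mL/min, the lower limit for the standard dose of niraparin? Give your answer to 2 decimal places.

1.03 mg/dL

Standard dose requires CrCl ≥ 85 mL/min.
Set (140 − 61) × 79.6 / (72 × SCr) = 85
SCr = (140 − 61) × 79.6 / (72 × 85) = 1.028 mg/dL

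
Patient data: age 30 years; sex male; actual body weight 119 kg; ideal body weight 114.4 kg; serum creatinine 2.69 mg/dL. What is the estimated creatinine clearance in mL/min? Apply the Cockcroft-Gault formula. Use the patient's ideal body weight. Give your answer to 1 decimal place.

65.0 mL/min

CrCl = (140 − 30) × 114.4 / (72 × 2.69) = 12584.0 / 193.68 ≈ 65.0 mL/min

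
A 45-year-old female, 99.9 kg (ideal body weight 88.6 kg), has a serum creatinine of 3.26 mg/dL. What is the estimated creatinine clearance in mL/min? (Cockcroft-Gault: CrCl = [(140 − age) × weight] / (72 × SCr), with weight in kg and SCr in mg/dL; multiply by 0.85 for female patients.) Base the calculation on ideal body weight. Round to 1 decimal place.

CrCl = (140 − 45) × 88.6 / (72 × 3.26) × 0.85 = 8417.0 / 234.72 × 0.85 ≈ 30.5 mL/min

30.5 mL/min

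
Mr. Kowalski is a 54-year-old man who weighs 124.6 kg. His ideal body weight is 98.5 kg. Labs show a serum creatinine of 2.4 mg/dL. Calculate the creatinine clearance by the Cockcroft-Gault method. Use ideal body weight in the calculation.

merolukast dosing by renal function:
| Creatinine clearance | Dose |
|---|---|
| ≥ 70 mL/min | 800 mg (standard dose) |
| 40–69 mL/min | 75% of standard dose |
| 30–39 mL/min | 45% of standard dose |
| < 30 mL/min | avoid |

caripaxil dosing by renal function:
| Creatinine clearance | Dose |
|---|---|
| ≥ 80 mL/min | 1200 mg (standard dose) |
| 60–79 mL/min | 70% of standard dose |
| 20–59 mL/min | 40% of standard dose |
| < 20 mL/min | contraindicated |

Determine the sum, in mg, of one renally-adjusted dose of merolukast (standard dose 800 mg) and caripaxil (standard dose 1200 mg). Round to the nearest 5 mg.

CrCl = (140 − 54) × 98.5 / (72 × 2.4) = 8471.0 / 172.80 ≈ 49.0 mL/min
CrCl ≈ 49 mL/min.
merolukast: 40–69 mL/min → 75% of 800 mg = 600 mg.
caripaxil: 20–59 mL/min → 40% of 1200 mg = 480 mg.
Total = 600 + 480 = 1080 mg.

1080 mg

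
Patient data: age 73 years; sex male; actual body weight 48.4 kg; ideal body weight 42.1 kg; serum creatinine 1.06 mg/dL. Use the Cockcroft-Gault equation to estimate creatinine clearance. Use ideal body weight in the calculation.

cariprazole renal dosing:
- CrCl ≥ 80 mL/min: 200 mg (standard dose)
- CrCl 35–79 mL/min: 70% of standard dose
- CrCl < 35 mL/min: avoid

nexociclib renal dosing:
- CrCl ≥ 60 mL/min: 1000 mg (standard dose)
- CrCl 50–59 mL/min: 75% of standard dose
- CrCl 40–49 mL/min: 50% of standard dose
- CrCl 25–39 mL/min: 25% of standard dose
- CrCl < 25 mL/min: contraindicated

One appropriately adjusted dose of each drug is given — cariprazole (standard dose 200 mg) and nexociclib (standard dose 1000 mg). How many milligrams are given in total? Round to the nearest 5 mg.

CrCl = (140 − 73) × 42.1 / (72 × 1.06) = 2820.7 / 76.32 ≈ 37.0 mL/min
CrCl ≈ 37 mL/min.
cariprazole: 35–79 mL/min → 70% of 200 mg = 140 mg.
nexociclib: 25–39 mL/min → 25% of 1000 mg = 250 mg.
Total = 140 + 250 = 390 mg.

390 mg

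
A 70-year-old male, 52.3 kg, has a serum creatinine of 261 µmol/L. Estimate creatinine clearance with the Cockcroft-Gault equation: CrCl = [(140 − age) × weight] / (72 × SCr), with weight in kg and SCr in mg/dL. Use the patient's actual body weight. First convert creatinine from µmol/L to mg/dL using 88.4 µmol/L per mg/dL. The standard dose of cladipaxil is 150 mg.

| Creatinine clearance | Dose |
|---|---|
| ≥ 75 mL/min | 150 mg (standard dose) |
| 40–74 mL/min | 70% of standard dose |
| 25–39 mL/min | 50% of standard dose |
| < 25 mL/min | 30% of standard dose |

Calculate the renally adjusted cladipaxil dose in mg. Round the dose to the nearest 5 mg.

45 mg

SCr = 261 / 88.4 = 2.952 mg/dL
CrCl = (140 − 70) × 52.3 / (72 × 2.952) = 3661.0 / 212.54 ≈ 17.2 mL/min
CrCl ≈ 17 mL/min → bracket < 25 mL/min.
30% of 150 mg = 45 mg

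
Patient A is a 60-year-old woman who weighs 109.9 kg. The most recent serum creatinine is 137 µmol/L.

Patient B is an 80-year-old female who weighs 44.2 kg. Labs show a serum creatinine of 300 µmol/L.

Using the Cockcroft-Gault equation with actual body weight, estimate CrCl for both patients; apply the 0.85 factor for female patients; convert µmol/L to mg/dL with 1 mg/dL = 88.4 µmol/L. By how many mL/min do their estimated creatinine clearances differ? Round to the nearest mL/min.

58 mL/min

Patient A: SCr = 137 / 88.4 = 1.55 mg/dL
Patient A: CrCl = (140 − 60) × 109.9 / (72 × 1.55) × 0.85 = 8792.0 / 111.60 × 0.85 ≈ 67.0 mL/min
Patient B: SCr = 300 / 88.4 = 3.394 mg/dL
Patient B: CrCl = (140 − 80) × 44.2 / (72 × 3.394) × 0.85 = 2652.0 / 244.37 × 0.85 ≈ 9.2 mL/min
|67.0 − 9.2| = 57.8 mL/min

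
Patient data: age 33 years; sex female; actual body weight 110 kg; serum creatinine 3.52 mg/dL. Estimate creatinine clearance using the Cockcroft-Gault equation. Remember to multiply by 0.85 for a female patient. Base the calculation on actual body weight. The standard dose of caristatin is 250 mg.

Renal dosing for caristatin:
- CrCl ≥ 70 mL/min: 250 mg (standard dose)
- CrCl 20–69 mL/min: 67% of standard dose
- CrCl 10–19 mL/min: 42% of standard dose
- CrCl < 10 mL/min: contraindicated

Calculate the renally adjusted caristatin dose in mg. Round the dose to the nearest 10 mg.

CrCl = (140 − 33) × 110 / (72 × 3.52) × 0.85 = 11770.0 / 253.44 × 0.85 ≈ 39.5 mL/min
CrCl ≈ 39 mL/min → bracket 20–69 mL/min.
67% of 250 mg = 167.5 mg → 170 mg

170 mg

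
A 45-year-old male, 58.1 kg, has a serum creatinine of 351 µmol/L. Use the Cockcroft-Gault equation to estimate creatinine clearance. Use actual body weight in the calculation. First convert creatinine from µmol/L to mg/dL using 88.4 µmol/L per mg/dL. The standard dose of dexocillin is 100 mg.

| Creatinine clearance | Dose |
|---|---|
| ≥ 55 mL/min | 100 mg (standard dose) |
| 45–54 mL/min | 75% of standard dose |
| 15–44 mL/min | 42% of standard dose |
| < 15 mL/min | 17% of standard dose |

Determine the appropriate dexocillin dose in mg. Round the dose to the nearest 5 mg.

SCr = 351 / 88.4 = 3.971 mg/dL
CrCl = (140 − 45) × 58.1 / (72 × 3.971) = 5519.5 / 285.91 ≈ 19.3 mL/min
CrCl ≈ 19 mL/min → bracket 15–44 mL/min.
42% of 100 mg = 42 mg → 40 mg

40 mg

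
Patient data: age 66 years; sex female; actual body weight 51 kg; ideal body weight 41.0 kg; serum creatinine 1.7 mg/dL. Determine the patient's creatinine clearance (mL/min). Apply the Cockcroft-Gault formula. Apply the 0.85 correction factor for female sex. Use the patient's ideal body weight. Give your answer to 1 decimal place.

21.1 mL/min

CrCl = (140 − 66) × 41 / (72 × 1.7) × 0.85 = 3034.0 / 122.40 × 0.85 ≈ 21.1 mL/min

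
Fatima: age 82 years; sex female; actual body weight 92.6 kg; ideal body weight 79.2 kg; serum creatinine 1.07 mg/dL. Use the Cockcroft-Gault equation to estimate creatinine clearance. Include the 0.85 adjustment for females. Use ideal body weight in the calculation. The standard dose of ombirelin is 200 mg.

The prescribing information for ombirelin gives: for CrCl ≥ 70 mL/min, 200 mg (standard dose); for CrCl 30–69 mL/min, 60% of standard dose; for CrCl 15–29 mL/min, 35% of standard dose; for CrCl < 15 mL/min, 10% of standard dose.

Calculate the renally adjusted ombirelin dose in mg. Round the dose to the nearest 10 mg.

120 mg

CrCl = (140 − 82) × 79.2 / (72 × 1.07) × 0.85 = 4593.6 / 77.04 × 0.85 ≈ 50.7 mL/min
CrCl ≈ 51 mL/min → bracket 30–69 mL/min.
60% of 200 mg = 120 mg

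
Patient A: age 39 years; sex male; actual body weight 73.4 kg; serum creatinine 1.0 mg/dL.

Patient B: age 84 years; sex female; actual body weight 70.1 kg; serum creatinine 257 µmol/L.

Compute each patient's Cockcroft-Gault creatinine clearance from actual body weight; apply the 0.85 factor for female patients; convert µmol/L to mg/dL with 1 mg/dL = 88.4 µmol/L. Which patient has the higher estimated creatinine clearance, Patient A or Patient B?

Patient A

Patient A: CrCl = (140 − 39) × 73.4 / (72 × 1) = 7413.4 / 72.00 ≈ 103.0 mL/min
Patient B: SCr = 257 / 88.4 = 2.907 mg/dL
Patient B: CrCl = (140 − 84) × 70.1 / (72 × 2.907) × 0.85 = 3925.6 / 209.30 × 0.85 ≈ 15.9 mL/min
103.0 vs 15.9 mL/min → Patient A is higher.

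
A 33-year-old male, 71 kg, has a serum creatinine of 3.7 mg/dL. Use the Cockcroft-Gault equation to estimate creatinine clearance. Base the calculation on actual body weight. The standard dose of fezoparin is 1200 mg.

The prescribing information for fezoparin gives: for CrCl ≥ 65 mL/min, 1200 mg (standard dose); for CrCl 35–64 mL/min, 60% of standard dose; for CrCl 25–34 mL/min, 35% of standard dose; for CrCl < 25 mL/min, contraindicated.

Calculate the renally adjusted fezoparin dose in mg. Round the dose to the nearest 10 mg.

CrCl = (140 − 33) × 71 / (72 × 3.7) = 7597.0 / 266.40 ≈ 28.5 mL/min
CrCl ≈ 29 mL/min → bracket 25–34 mL/min.
35% of 1200 mg = 420 mg

420 mg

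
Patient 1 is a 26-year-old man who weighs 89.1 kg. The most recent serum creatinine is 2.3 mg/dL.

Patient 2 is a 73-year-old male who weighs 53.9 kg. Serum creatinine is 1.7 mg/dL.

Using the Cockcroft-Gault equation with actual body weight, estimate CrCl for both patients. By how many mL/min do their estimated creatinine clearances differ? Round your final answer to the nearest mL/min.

Patient 1: CrCl = (140 − 26) × 89.1 / (72 × 2.3) = 10157.4 / 165.60 ≈ 61.3 mL/min
Patient 2: CrCl = (140 − 73) × 53.9 / (72 × 1.7) = 3611.3 / 122.40 ≈ 29.5 mL/min
|61.3 − 29.5| = 31.8 mL/min

32 mL/min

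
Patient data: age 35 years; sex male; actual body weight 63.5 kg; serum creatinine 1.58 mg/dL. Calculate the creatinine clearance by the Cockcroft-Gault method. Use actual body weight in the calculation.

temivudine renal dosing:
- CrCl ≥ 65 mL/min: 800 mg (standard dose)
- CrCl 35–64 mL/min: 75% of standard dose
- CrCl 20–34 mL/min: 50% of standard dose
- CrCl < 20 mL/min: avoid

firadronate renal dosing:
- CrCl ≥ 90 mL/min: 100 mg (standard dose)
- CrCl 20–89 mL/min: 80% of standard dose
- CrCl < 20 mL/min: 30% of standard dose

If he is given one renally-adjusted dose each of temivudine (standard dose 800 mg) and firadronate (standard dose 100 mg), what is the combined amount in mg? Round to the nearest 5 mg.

680 mg

CrCl = (140 − 35) × 63.5 / (72 × 1.58) = 6667.5 / 113.76 ≈ 58.6 mL/min
CrCl ≈ 59 mL/min.
temivudine: 35–64 mL/min → 75% of 800 mg = 600 mg.
firadronate: 20–89 mL/min → 80% of 100 mg = 80 mg.
Total = 600 + 80 = 680 mg.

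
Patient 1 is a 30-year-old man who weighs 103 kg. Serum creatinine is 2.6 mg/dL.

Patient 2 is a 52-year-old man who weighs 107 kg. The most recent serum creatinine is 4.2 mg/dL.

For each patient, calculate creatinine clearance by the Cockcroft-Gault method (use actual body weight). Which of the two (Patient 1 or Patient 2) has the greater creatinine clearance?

Patient 1: CrCl = (140 − 30) × 103 / (72 × 2.6) = 11330.0 / 187.20 ≈ 60.5 mL/min
Patient 2: CrCl = (140 − 52) × 107 / (72 × 4.2) = 9416.0 / 302.40 ≈ 31.1 mL/min
60.5 vs 31.1 mL/min → Patient 1 is higher.

Patient 1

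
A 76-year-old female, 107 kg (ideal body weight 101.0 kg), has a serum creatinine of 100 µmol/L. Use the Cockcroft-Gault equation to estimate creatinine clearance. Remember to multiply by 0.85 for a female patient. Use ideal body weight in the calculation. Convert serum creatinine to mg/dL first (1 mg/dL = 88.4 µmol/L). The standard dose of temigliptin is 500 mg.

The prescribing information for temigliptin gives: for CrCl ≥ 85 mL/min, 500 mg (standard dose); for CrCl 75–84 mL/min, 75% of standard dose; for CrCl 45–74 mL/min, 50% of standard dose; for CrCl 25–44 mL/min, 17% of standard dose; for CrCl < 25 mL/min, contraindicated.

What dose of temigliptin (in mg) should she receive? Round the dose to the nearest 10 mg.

250 mg

SCr = 100 / 88.4 = 1.131 mg/dL
CrCl = (140 − 76) × 101 / (72 × 1.131) × 0.85 = 6464.0 / 81.43 × 0.85 ≈ 67.5 mL/min
CrCl ≈ 67 mL/min → bracket 45–74 mL/min.
50% of 500 mg = 250 mg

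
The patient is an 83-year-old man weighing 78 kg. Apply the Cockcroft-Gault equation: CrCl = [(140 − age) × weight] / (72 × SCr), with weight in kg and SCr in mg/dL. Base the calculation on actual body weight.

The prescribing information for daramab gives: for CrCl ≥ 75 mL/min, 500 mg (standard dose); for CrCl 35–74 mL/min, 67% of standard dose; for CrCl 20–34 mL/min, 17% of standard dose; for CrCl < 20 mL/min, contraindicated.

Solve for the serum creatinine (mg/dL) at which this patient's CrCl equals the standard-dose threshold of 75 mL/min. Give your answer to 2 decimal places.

Standard dose requires CrCl ≥ 75 mL/min.
Set (140 − 83) × 78 / (72 × SCr) = 75
SCr = (140 − 83) × 78 / (72 × 75) = 0.823 mg/dL

0.82 mg/dL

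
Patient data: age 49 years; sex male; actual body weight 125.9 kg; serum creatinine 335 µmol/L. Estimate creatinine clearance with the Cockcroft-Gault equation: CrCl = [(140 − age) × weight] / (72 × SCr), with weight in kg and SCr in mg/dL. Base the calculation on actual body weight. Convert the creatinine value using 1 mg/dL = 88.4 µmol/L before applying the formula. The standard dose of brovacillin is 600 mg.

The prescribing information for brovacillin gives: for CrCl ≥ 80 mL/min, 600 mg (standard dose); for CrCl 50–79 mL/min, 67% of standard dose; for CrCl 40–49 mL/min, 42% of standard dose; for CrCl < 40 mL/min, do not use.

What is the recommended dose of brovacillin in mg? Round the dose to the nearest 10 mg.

SCr = 335 / 88.4 = 3.79 mg/dL
CrCl = (140 − 49) × 125.9 / (72 × 3.79) = 11456.9 / 272.88 ≈ 42.0 mL/min
CrCl ≈ 42 mL/min → bracket 40–49 mL/min.
42% of 600 mg = 252 mg → 250 mg

250 mg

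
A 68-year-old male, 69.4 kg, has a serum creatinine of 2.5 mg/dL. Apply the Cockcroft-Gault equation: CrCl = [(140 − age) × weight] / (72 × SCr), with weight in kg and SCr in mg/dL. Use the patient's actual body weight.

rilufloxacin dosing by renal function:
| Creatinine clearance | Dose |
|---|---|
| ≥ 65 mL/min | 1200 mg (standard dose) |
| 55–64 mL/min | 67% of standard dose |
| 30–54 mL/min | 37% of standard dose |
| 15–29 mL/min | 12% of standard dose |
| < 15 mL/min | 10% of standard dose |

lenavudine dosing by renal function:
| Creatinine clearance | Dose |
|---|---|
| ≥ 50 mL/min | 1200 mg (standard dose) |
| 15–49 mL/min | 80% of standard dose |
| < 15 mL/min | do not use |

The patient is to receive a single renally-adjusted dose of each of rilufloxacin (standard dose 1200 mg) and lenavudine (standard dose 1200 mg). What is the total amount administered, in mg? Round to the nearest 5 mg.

CrCl = (140 − 68) × 69.4 / (72 × 2.5) = 4996.8 / 180.00 ≈ 27.8 mL/min
CrCl ≈ 28 mL/min.
rilufloxacin: 15–29 mL/min → 12% of 1200 mg = 144 mg.
lenavudine: 15–49 mL/min → 80% of 1200 mg = 960 mg.
Total = 144 + 960 = 1104 mg.

1105 mg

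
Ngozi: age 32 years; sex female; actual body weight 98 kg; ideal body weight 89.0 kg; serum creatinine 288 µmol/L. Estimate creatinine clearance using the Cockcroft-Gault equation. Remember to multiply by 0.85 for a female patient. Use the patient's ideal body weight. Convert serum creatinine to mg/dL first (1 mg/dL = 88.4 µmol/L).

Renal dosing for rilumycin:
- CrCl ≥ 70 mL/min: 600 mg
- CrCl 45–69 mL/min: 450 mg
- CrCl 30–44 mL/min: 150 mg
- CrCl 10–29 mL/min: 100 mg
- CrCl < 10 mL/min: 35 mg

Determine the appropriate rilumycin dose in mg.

150 mg

SCr = 288 / 88.4 = 3.258 mg/dL
CrCl = (140 − 32) × 89 / (72 × 3.258) × 0.85 = 9612.0 / 234.58 × 0.85 ≈ 34.8 mL/min
CrCl ≈ 35 mL/min → bracket 30–44 mL/min.
Dose for this bracket: 150 mg.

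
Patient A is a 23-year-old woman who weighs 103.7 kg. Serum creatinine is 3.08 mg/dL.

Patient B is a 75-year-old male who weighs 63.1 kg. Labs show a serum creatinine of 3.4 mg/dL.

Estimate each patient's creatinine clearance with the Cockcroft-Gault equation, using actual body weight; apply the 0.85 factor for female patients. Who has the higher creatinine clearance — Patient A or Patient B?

Patient A: CrCl = (140 − 23) × 103.7 / (72 × 3.08) × 0.85 = 12132.9 / 221.76 × 0.85 ≈ 46.5 mL/min
Patient B: CrCl = (140 − 75) × 63.1 / (72 × 3.4) = 4101.5 / 244.80 ≈ 16.8 mL/min
46.5 vs 16.8 mL/min → Patient A is higher.

Patient A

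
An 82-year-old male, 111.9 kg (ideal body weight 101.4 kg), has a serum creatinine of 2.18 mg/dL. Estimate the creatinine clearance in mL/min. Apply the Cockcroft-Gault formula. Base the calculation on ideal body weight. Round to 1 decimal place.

37.5 mL/min

CrCl = (140 − 82) × 101.4 / (72 × 2.18) = 5881.2 / 156.96 ≈ 37.5 mL/min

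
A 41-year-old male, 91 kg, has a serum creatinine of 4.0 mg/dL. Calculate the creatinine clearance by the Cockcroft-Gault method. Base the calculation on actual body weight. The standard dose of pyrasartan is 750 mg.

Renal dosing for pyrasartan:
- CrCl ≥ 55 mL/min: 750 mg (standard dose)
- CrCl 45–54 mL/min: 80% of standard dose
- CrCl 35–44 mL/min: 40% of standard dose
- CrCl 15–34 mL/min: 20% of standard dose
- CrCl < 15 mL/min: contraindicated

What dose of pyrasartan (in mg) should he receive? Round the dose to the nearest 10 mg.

150 mg

CrCl = (140 − 41) × 91 / (72 × 4) = 9009.0 / 288.00 ≈ 31.3 mL/min
CrCl ≈ 31 mL/min → bracket 15–34 mL/min.
20% of 750 mg = 150 mg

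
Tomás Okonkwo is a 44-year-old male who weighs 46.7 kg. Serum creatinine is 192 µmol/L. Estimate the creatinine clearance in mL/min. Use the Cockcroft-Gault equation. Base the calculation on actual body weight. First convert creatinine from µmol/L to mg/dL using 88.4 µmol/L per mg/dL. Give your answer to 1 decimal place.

SCr = 192 / 88.4 = 2.172 mg/dL
CrCl = (140 − 44) × 46.7 / (72 × 2.172) = 4483.2 / 156.38 ≈ 28.7 mL/min

28.7 mL/min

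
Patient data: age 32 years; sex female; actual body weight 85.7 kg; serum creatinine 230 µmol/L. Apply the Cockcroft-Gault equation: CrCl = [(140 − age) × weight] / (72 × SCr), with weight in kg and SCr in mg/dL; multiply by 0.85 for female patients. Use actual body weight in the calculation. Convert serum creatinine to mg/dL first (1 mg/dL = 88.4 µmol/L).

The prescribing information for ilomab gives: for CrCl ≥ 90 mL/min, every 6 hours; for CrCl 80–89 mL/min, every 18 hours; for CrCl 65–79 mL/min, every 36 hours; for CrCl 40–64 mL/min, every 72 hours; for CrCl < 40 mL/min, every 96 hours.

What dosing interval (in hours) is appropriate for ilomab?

SCr = 230 / 88.4 = 2.602 mg/dL
CrCl = (140 − 32) × 85.7 / (72 × 2.602) × 0.85 = 9255.6 / 187.34 × 0.85 ≈ 42.0 mL/min
CrCl ≈ 42 mL/min → bracket 40–64 mL/min → every 72 hours.

every 72 hours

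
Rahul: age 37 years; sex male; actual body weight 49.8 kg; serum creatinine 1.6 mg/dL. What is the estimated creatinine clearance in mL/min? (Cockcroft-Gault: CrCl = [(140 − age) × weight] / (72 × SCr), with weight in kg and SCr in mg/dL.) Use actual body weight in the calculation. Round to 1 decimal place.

44.5 mL/min

CrCl = (140 − 37) × 49.8 / (72 × 1.6) = 5129.4 / 115.20 ≈ 44.5 mL/min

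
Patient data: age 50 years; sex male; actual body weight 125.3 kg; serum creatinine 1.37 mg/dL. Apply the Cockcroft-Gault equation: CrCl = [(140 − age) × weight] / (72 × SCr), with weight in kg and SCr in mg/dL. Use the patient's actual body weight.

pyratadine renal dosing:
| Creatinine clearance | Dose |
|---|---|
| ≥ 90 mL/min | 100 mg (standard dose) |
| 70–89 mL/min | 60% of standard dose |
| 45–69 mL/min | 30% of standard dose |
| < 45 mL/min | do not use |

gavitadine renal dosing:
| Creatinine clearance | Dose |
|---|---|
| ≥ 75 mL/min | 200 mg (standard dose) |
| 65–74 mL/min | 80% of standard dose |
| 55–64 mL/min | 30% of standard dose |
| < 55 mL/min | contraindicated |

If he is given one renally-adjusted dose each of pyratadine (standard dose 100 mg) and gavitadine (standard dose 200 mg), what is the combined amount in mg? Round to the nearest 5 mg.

CrCl = (140 − 50) × 125.3 / (72 × 1.37) = 11277.0 / 98.64 ≈ 114.3 mL/min
CrCl ≈ 114 mL/min.
pyratadine: ≥ 90 mL/min → 100% of 100 mg = 100 mg.
gavitadine: ≥ 75 mL/min → 100% of 200 mg = 200 mg.
Total = 100 + 200 = 300 mg.

300 mg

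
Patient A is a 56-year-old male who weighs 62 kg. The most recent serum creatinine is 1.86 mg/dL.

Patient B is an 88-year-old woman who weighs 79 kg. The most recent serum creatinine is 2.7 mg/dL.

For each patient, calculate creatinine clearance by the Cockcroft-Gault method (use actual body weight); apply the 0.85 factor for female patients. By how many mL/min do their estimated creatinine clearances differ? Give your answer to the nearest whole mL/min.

21 mL/min

Patient A: CrCl = (140 − 56) × 62 / (72 × 1.86) = 5208.0 / 133.92 ≈ 38.9 mL/min
Patient B: CrCl = (140 − 88) × 79 / (72 × 2.7) × 0.85 = 4108.0 / 194.40 × 0.85 ≈ 18.0 mL/min
|38.9 − 18.0| = 20.9 mL/min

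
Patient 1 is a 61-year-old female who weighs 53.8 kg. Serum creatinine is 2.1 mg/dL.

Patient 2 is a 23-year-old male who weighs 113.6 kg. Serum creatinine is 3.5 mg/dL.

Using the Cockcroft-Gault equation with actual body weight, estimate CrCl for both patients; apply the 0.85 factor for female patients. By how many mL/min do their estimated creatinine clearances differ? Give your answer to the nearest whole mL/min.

Patient 1: CrCl = (140 − 61) × 53.8 / (72 × 2.1) × 0.85 = 4250.2 / 151.20 × 0.85 ≈ 23.9 mL/min
Patient 2: CrCl = (140 − 23) × 113.6 / (72 × 3.5) = 13291.2 / 252.00 ≈ 52.7 mL/min
|23.9 − 52.7| = 28.8 mL/min

29 mL/min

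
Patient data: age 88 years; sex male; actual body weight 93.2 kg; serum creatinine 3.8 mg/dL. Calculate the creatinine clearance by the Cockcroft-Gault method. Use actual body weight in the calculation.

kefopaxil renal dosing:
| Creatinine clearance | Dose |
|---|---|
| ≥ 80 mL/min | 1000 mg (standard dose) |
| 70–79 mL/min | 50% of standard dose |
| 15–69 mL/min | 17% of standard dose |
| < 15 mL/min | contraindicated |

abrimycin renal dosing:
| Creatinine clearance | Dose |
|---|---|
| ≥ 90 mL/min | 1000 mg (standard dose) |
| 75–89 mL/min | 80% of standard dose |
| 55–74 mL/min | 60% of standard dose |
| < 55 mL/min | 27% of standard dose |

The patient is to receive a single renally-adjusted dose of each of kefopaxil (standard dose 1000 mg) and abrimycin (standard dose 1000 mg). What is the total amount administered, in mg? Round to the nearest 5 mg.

CrCl = (140 − 88) × 93.2 / (72 × 3.8) = 4846.4 / 273.60 ≈ 17.7 mL/min
CrCl ≈ 18 mL/min.
kefopaxil: 15–69 mL/min → 17% of 1000 mg = 170 mg.
abrimycin: < 55 mL/min → 27% of 1000 mg = 270 mg.
Total = 170 + 270 = 440 mg.

440 mg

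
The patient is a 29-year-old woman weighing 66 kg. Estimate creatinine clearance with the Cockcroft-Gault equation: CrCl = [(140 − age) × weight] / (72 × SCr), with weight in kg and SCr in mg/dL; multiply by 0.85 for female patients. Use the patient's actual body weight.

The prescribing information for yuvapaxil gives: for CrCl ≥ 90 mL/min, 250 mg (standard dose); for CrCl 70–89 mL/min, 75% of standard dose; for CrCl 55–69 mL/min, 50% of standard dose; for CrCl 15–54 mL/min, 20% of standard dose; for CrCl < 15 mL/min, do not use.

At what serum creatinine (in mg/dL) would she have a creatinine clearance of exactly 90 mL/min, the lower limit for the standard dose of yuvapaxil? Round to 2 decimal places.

Standard dose requires CrCl ≥ 90 mL/min.
Set (140 − 29) × 66 × 0.85 / (72 × SCr) = 90
SCr = (140 − 29) × 66 × 0.85 / (72 × 90) = 0.961 mg/dL

0.96 mg/dL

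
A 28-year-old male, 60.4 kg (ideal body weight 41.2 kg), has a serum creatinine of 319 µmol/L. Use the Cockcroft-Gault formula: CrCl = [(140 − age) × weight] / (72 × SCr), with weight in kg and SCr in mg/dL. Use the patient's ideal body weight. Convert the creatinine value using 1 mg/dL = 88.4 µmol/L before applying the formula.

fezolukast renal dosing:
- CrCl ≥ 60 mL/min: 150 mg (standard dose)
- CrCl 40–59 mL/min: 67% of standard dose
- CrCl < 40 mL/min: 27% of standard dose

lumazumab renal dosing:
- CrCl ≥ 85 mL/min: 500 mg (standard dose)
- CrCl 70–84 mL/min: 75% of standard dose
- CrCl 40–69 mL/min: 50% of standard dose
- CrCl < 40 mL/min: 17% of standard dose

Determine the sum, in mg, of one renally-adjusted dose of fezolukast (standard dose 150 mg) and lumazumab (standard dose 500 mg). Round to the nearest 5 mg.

125 mg

SCr = 319 / 88.4 = 3.609 mg/dL
CrCl = (140 − 28) × 41.2 / (72 × 3.609) = 4614.4 / 259.85 ≈ 17.8 mL/min
CrCl ≈ 18 mL/min.
fezolukast: < 40 mL/min → 27% of 150 mg = 40.5 mg.
lumazumab: < 40 mL/min → 17% of 500 mg = 85 mg.
Total = 40.5 + 85 = 125.5 mg.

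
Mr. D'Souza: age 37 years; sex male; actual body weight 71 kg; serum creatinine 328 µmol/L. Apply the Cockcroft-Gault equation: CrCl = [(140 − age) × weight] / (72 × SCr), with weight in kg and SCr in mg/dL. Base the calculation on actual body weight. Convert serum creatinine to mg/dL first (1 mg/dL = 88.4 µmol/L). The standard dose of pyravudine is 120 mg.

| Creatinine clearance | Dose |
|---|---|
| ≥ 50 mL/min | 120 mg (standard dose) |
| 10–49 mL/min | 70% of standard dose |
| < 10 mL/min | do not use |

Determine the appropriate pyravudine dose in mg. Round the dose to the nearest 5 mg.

85 mg

SCr = 328 / 88.4 = 3.71 mg/dL
CrCl = (140 − 37) × 71 / (72 × 3.71) = 7313.0 / 267.12 ≈ 27.4 mL/min
CrCl ≈ 27 mL/min → bracket 10–49 mL/min.
70% of 120 mg = 84 mg → 85 mg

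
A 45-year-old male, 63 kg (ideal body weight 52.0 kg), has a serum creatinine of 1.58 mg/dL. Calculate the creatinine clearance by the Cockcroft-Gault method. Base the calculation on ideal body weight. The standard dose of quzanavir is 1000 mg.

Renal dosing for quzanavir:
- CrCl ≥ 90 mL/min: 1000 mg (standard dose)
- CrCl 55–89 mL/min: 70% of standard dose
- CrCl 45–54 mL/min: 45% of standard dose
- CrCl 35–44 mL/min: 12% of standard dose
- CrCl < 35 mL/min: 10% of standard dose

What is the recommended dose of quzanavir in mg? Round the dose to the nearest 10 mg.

120 mg

CrCl = (140 − 45) × 52 / (72 × 1.58) = 4940.0 / 113.76 ≈ 43.4 mL/min
CrCl ≈ 43 mL/min → bracket 35–44 mL/min.
12% of 1000 mg = 120 mg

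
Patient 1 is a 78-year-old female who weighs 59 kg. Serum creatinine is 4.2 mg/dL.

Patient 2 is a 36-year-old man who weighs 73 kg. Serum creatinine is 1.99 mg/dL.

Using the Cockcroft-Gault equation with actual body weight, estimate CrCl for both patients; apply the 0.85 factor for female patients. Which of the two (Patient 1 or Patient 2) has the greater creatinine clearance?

Patient 1: CrCl = (140 − 78) × 59 / (72 × 4.2) × 0.85 = 3658.0 / 302.40 × 0.85 ≈ 10.3 mL/min
Patient 2: CrCl = (140 − 36) × 73 / (72 × 1.99) = 7592.0 / 143.28 ≈ 53.0 mL/min
10.3 vs 53.0 mL/min → Patient 2 is higher.

Patient 2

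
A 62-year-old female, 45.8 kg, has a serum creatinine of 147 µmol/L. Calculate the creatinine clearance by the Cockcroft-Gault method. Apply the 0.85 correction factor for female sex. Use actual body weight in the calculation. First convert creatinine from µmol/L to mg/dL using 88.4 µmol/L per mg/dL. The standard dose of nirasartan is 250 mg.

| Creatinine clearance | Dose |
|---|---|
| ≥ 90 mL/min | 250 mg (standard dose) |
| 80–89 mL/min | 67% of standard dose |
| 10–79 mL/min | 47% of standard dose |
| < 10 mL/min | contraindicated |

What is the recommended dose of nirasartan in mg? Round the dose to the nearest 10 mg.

120 mg

SCr = 147 / 88.4 = 1.663 mg/dL
CrCl = (140 − 62) × 45.8 / (72 × 1.663) × 0.85 = 3572.4 / 119.74 × 0.85 ≈ 25.4 mL/min
CrCl ≈ 25 mL/min → bracket 10–79 mL/min.
47% of 250 mg = 117.5 mg → 120 mg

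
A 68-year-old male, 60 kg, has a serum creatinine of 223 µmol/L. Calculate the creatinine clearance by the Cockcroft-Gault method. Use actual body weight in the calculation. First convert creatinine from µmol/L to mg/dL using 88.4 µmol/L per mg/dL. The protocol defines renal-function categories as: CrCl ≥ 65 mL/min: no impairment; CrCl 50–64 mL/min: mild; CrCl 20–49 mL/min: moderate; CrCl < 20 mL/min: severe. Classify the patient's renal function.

moderate

SCr = 223 / 88.4 = 2.523 mg/dL
CrCl = (140 − 68) × 60 / (72 × 2.523) = 4320.0 / 181.66 ≈ 23.8 mL/min
24 mL/min falls in the 'moderate' range.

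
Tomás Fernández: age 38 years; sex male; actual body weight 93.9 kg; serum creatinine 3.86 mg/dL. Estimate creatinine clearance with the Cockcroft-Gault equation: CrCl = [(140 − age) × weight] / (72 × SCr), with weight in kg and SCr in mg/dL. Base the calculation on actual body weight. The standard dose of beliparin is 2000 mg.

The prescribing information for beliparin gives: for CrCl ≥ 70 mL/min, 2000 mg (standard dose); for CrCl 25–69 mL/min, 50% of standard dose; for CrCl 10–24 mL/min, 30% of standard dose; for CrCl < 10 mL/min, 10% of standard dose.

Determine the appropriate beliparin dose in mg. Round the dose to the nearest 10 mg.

CrCl = (140 − 38) × 93.9 / (72 × 3.86) = 9577.8 / 277.92 ≈ 34.5 mL/min
CrCl ≈ 34 mL/min → bracket 25–69 mL/min.
50% of 2000 mg = 1000 mg

1000 mg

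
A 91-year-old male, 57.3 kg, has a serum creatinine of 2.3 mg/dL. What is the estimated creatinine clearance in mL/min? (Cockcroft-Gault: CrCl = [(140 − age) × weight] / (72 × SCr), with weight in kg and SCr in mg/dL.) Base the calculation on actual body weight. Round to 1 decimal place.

CrCl = (140 − 91) × 57.3 / (72 × 2.3) = 2807.7 / 165.60 ≈ 17.0 mL/min

17.0 mL/min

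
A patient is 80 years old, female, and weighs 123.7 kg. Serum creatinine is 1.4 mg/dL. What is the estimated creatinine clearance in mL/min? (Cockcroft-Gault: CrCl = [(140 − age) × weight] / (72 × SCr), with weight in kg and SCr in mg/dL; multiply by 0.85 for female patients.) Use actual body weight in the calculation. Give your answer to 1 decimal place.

62.6 mL/min

CrCl = (140 − 80) × 123.7 / (72 × 1.4) × 0.85 = 7422.0 / 100.80 × 0.85 ≈ 62.6 mL/min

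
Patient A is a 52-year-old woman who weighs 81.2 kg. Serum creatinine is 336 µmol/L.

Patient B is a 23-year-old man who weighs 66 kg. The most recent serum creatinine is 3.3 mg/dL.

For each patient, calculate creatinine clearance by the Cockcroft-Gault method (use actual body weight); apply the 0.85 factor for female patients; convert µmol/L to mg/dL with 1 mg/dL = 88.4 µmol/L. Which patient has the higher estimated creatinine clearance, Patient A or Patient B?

Patient A: SCr = 336 / 88.4 = 3.801 mg/dL
Patient A: CrCl = (140 − 52) × 81.2 / (72 × 3.801) × 0.85 = 7145.6 / 273.67 × 0.85 ≈ 22.2 mL/min
Patient B: CrCl = (140 − 23) × 66 / (72 × 3.3) = 7722.0 / 237.60 ≈ 32.5 mL/min
22.2 vs 32.5 mL/min → Patient B is higher.

Patient B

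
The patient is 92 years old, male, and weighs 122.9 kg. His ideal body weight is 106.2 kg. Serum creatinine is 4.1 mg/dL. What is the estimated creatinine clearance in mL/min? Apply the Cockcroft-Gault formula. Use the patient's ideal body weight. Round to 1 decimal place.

17.3 mL/min

CrCl = (140 − 92) × 106.2 / (72 × 4.1) = 5097.6 / 295.20 ≈ 17.3 mL/min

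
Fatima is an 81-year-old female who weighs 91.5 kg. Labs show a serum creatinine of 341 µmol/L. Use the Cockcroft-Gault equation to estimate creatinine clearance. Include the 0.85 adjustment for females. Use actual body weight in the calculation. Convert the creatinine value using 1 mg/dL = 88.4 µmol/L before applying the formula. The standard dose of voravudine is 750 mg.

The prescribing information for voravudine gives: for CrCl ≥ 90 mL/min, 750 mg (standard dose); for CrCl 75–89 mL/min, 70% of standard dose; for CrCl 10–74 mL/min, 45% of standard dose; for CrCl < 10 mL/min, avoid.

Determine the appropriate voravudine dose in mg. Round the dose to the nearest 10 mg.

340 mg

SCr = 341 / 88.4 = 3.857 mg/dL
CrCl = (140 − 81) × 91.5 / (72 × 3.857) × 0.85 = 5398.5 / 277.70 × 0.85 ≈ 16.5 mL/min
CrCl ≈ 17 mL/min → bracket 10–74 mL/min.
45% of 750 mg = 337.5 mg → 340 mg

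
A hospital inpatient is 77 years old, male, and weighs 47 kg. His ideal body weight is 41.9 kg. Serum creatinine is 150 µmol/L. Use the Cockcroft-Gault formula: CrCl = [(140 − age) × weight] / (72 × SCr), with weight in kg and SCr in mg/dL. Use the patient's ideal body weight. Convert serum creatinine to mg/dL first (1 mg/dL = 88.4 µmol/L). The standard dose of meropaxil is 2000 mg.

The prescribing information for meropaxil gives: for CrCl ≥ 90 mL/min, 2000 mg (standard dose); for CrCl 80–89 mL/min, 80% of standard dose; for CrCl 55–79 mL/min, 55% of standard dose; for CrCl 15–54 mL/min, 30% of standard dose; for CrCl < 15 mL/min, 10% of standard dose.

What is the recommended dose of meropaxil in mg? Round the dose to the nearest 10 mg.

SCr = 150 / 88.4 = 1.697 mg/dL
CrCl = (140 − 77) × 41.9 / (72 × 1.697) = 2639.7 / 122.18 ≈ 21.6 mL/min
CrCl ≈ 22 mL/min → bracket 15–54 mL/min.
30% of 2000 mg = 600 mg

600 mg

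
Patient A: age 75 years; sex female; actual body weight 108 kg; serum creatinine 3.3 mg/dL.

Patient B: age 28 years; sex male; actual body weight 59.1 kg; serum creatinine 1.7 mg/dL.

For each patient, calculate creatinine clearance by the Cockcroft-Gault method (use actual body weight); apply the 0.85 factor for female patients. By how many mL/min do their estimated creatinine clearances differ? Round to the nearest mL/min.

Patient A: CrCl = (140 − 75) × 108 / (72 × 3.3) × 0.85 = 7020.0 / 237.60 × 0.85 ≈ 25.1 mL/min
Patient B: CrCl = (140 − 28) × 59.1 / (72 × 1.7) = 6619.2 / 122.40 ≈ 54.1 mL/min
|25.1 − 54.1| = 29.0 mL/min

29 mL/min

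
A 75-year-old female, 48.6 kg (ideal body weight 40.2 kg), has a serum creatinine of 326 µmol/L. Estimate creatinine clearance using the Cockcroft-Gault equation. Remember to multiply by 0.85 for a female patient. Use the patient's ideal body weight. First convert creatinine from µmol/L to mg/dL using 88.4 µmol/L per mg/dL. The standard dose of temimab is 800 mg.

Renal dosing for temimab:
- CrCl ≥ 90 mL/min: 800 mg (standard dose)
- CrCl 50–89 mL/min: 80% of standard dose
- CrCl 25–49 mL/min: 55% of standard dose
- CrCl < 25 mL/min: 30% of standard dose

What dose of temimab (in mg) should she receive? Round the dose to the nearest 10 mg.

240 mg

SCr = 326 / 88.4 = 3.688 mg/dL
CrCl = (140 − 75) × 40.2 / (72 × 3.688) × 0.85 = 2613.0 / 265.54 × 0.85 ≈ 8.4 mL/min
CrCl ≈ 8 mL/min → bracket < 25 mL/min.
30% of 800 mg = 240 mg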